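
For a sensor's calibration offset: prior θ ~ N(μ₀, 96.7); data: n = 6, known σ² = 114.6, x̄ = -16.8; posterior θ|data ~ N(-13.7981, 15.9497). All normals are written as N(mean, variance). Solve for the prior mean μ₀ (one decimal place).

With known observation variance, the Normal–Normal posterior has precision τ_n = τ₀ + n/σ² and mean μ_n = (τ₀μ₀ + (n/σ²)x̄)/τ_n.
Here τ₀ = 1/96.7 = 0.010341 and τ_data = 6/114.6 = 0.052356, so τ_n = 0.062697.
Rearranging for μ₀: μ₀ = (μ_n·τ_n − τ_data·x̄)/τ₀ = (-13.7981·0.062697 − 0.052356·-16.8) / 0.010341 = 0.014481/0.010341 ≈ 1.4.

μ₀ = 1.4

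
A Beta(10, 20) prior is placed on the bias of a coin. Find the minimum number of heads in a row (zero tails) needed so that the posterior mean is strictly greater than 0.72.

k = 42

After k heads and 0 tails the posterior is Beta(10+k, 20), with mean (10+k)/(10+20+k).
Set (10+k)/(30+k) > 0.72 and solve: k > (0.72·30 − 10)/(1 − 0.72) = 41.429.
The smallest integer exceeding 41.429 is 42, and checking k=42: (52)/(72) = 0.7222 > 0.72.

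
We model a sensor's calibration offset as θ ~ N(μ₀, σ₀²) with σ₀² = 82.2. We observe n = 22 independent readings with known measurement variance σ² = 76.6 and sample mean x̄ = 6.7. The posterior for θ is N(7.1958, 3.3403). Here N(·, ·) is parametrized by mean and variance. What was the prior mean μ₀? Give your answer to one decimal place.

With known observation variance, the Normal–Normal posterior has precision τ_n = τ₀ + n/σ² and mean μ_n = (τ₀μ₀ + (n/σ²)x̄)/τ_n.
Here τ₀ = 1/82.2 = 0.012165 and τ_data = 22/76.6 = 0.287206, so τ_n = 0.299371.
Rearranging for μ₀: μ₀ = (μ_n·τ_n − τ_data·x̄)/τ₀ = (7.1958·0.299371 − 0.287206·6.7) / 0.012165 = 0.229934/0.012165 ≈ 18.9.

μ₀ = 18.9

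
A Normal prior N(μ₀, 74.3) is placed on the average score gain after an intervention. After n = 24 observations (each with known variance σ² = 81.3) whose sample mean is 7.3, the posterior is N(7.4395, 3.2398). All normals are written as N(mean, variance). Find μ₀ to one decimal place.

μ₀ = 10.5

The posterior mean is a precision-weighted average: μ_n = (τ₀μ₀ + τ_data·x̄)/(τ₀+τ_data), with τ₀=1/σ₀² and τ_data=n/σ².
Here τ₀ = 1/74.3 = 0.013459 and τ_data = 24/81.3 = 0.295203, so τ_n = 0.308662.
Rearranging for μ₀: μ₀ = (μ_n·τ_n − τ_data·x̄)/τ₀ = (7.4395·0.308662 − 0.295203·7.3) / 0.013459 = 0.141309/0.013459 ≈ 10.5.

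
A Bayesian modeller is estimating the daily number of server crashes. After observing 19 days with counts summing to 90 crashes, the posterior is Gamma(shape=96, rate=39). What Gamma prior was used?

Gamma(shape=6, rate=20)

A Gamma(α, β) prior (rate parametrization) on a Poisson rate with n observations summing to S gives posterior Gamma(α+S, β+n).
So α = 96 − 90 = 6 and β = 39 − 19 = 20.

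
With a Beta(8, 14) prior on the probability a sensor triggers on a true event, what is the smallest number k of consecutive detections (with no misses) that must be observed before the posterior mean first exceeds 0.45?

k = 4

After k detections and 0 misses the posterior is Beta(8+k, 14), with mean (8+k)/(8+14+k).
Set (8+k)/(22+k) > 0.45 and solve: k > (0.45·22 − 8)/(1 − 0.45) = 3.455.
The smallest integer exceeding 3.455 is 4.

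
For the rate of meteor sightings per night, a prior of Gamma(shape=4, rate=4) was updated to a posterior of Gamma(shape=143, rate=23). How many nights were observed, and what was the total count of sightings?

A Gamma(α, β) prior (rate parametrization) on a Poisson rate with n observations summing to S gives posterior Gamma(α+S, β+n).
Matching: Σxᵢ = 143 − 4 = 139 and n = 23 − 4 = 19.

n = 19 nights with total 139 sightings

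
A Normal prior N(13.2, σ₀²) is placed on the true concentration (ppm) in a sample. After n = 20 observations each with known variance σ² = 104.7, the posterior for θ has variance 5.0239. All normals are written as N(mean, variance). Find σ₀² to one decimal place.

σ₀² = 124.6

For the Normal–Normal model with known σ², precisions add: τ_n = τ₀ + n/σ².
So 1/σ₀² = 1/5.0239 − 20/104.7 = 0.199049 − 0.191022 = 0.008027.
Hence σ₀² = 1/0.008027 ≈ 124.6.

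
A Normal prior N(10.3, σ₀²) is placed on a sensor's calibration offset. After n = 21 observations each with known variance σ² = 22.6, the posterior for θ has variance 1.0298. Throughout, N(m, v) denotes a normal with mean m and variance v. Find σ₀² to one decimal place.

Posterior precision equals prior precision plus data precision: 1/σ_n² = 1/σ₀² + n/σ².
So 1/σ₀² = 1/1.0298 − 21/22.6 = 0.971062 − 0.929204 = 0.041858.
Hence σ₀² = 1/0.041858 ≈ 23.9.

σ₀² = 23.9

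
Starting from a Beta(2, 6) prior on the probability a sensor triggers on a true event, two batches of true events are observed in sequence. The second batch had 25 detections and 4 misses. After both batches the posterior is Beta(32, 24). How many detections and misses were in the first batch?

Because Beta–binomial updating is additive in the counts, the combined data contributed (α_post−α_prior, β_post−β_prior) successes and failures.
Total across both batches: 32−2=30 detections, 24−6=18 misses.
Subtract the second batch: 30−25=5 detections and 18−4=14 misses.

5 detections and 14 misses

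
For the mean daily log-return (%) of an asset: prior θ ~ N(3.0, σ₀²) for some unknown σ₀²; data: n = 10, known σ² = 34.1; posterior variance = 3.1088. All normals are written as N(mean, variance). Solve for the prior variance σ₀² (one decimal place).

σ₀² = 35.2

For the Normal–Normal model with known σ², precisions add: τ_n = τ₀ + n/σ².
So 1/σ₀² = 1/3.1088 − 10/34.1 = 0.321668 − 0.293255 = 0.028413.
Hence σ₀² = 1/0.028413 ≈ 35.2.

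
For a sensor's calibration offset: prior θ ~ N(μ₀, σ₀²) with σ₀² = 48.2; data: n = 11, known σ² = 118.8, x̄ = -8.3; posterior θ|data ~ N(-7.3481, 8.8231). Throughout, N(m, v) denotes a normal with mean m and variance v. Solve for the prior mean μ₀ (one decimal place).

With known observation variance, the Normal–Normal posterior has precision τ_n = τ₀ + n/σ² and mean μ_n = (τ₀μ₀ + (n/σ²)x̄)/τ_n.
Here τ₀ = 1/48.2 = 0.020747 and τ_data = 11/118.8 = 0.092593, so τ_n = 0.113340.
Rearranging for μ₀: μ₀ = (μ_n·τ_n − τ_data·x̄)/τ₀ = (-7.3481·0.113340 − 0.092593·-8.3) / 0.020747 = -0.064312/0.020747 ≈ -3.1.

μ₀ = -3.1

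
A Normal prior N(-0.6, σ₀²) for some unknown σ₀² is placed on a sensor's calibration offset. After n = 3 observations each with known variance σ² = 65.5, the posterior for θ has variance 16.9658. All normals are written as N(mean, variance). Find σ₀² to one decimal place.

σ₀² = 76.1

Posterior precision equals prior precision plus data precision: 1/σ_n² = 1/σ₀² + n/σ².
So 1/σ₀² = 1/16.9658 − 3/65.5 = 0.058942 − 0.045802 = 0.013140.
Hence σ₀² = 1/0.013140 ≈ 76.1.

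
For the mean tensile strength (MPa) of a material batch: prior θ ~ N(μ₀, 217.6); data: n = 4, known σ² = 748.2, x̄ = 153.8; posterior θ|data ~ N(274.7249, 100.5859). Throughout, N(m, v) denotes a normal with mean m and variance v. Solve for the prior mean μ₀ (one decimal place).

The posterior mean is a precision-weighted average: μ_n = (τ₀μ₀ + τ_data·x̄)/(τ₀+τ_data), with τ₀=1/σ₀² and τ_data=n/σ².
Here τ₀ = 1/217.6 = 0.004596 and τ_data = 4/748.2 = 0.005346, so τ_n = 0.009942.
Rearranging for μ₀: μ₀ = (μ_n·τ_n − τ_data·x̄)/τ₀ = (274.7249·0.009942 − 0.005346·153.8) / 0.004596 = 1.909100/0.004596 ≈ 415.4.

μ₀ = 415.4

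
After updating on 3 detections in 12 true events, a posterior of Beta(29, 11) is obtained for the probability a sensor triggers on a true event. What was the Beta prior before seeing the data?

Beta(26, 2)

Under Beta–binomial conjugacy the posterior parameters are (a+s, b+f).
So a = 29 − 3 = 26 and b = 11 − 9 = 2.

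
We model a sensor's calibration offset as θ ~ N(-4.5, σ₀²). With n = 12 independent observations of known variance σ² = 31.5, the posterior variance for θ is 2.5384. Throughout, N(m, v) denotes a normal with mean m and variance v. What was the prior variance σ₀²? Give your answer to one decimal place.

σ₀² = 76.9

Posterior precision equals prior precision plus data precision: 1/σ_n² = 1/σ₀² + n/σ².
So 1/σ₀² = 1/2.5384 − 12/31.5 = 0.393949 − 0.380952 = 0.012997.
Hence σ₀² = 1/0.012997 ≈ 76.9.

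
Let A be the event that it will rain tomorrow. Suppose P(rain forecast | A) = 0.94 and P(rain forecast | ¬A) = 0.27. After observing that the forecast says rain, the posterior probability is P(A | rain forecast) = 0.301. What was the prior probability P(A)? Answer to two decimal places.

In odds form, posterior odds = prior odds × likelihood ratio, so prior odds = posterior odds ÷ LR.
Posterior odds = 0.301/(1−0.301) = 0.4306. LR = 0.94/0.27 = 3.4815.
Prior odds = 0.4306/3.4815 = 0.1237, so P(A) = 0.1237/(1+0.1237) ≈ 0.11.

P(A) = 0.11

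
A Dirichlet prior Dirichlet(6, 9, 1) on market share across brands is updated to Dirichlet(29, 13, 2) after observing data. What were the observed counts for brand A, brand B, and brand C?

For a Dirichlet(α) prior with multinomial counts c, the posterior is Dirichlet(α + c) componentwise.
Counts are posterior − prior componentwise: 29−6=23, 13−9=4, 2−1=1.

counts (23, 4, 1)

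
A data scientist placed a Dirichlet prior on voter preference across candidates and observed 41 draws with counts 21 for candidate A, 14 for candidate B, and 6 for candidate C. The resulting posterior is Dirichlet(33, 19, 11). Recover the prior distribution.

Dirichlet(12, 5, 5)

For a Dirichlet(α) prior with multinomial counts c, the posterior is Dirichlet(α + c) componentwise.
Subtract each count from the matching posterior parameter: 33−21=12, 19−14=5, 11−6=5.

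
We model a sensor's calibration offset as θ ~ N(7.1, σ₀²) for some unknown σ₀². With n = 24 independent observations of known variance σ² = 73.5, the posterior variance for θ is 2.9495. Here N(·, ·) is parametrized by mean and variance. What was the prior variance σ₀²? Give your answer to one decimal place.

σ₀² = 79.9

Posterior precision equals prior precision plus data precision: 1/σ_n² = 1/σ₀² + n/σ².
So 1/σ₀² = 1/2.9495 − 24/73.5 = 0.339041 − 0.326531 = 0.012510.
Hence σ₀² = 1/0.012510 ≈ 79.9.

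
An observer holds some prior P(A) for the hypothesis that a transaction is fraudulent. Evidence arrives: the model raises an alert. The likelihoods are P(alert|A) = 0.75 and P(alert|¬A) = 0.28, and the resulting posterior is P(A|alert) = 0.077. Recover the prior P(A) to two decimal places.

Bayes' rule in odds form gives O(A|E) = O(A)·[P(E|A)/P(E|¬A)], hence O(A) = O(A|E)/LR.
Posterior odds = 0.077/(1−0.077) = 0.0834. LR = 0.75/0.28 = 2.6786.
Prior odds = 0.0834/2.6786 = 0.0311, so P(A) = 0.0311/(1+0.0311) ≈ 0.03.

P(A) = 0.03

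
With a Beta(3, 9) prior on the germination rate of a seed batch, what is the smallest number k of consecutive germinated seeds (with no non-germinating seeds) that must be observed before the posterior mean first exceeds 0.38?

k = 3

After k germinated seeds and 0 non-germinating seeds the posterior is Beta(3+k, 9), with mean (3+k)/(3+9+k).
Set (3+k)/(12+k) > 0.38 and solve: k > (0.38·12 − 3)/(1 − 0.38) = 2.516.
The smallest integer exceeding 2.516 is 3.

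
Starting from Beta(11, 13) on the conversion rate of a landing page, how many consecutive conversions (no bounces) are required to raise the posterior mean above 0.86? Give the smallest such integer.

k = 69

After k conversions and 0 bounces the posterior is Beta(11+k, 13), with mean (11+k)/(11+13+k).
Set (11+k)/(24+k) > 0.86 and solve: k > (0.86·24 − 11)/(1 − 0.86) = 68.857.
The smallest integer exceeding 68.857 is 69, and checking k=69: (80)/(93) = 0.8602 > 0.86.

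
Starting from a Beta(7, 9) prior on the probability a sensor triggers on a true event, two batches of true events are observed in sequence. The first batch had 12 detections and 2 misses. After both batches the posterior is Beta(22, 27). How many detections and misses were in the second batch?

3 detections and 16 misses

Because Beta–binomial updating is additive in the counts, the combined data contributed (α_post−α_prior, β_post−β_prior) successes and failures.
Total across both batches: 22−7=15 detections, 27−9=18 misses.
Subtract the first batch: 15−12=3 detections and 18−2=16 misses.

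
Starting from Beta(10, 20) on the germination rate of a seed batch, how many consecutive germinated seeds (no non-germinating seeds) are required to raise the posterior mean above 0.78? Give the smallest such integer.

After k germinated seeds and 0 non-germinating seeds the posterior is Beta(10+k, 20), with mean (10+k)/(10+20+k).
Set (10+k)/(30+k) > 0.78 and solve: k > (0.78·30 − 10)/(1 − 0.78) = 60.909.
The smallest integer exceeding 60.909 is 61, and checking k=61: (71)/(91) = 0.7802 > 0.78.

k = 61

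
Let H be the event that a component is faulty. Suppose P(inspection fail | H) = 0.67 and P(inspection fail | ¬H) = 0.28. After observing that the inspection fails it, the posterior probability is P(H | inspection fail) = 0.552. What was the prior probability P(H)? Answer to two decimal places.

In odds form, posterior odds = prior odds × likelihood ratio, so prior odds = posterior odds ÷ LR.
Posterior odds = 0.552/(1−0.552) = 1.2321. LR = 0.67/0.28 = 2.3929.
Prior odds = 1.2321/2.3929 = 0.5149, so P(H) = 0.5149/(1+0.5149) ≈ 0.34.

P(H) = 0.34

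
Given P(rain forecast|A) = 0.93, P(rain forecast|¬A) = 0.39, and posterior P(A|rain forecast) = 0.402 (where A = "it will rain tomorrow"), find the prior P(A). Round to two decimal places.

P(A) = 0.22

Bayes' rule in odds form gives O(A|E) = O(A)·[P(E|A)/P(E|¬A)], hence O(A) = O(A|E)/LR.
Posterior odds = 0.402/(1−0.402) = 0.6722. LR = 0.93/0.39 = 2.3846.
Prior odds = 0.6722/2.3846 = 0.2819, so P(A) = 0.2819/(1+0.2819) ≈ 0.22.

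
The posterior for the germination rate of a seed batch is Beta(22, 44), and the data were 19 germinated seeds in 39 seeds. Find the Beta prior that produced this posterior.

Under Beta–binomial conjugacy the posterior parameters are (α+s, β+f).
Subtract the data counts: 22−19=3, 44−20=24.

Beta(3, 24)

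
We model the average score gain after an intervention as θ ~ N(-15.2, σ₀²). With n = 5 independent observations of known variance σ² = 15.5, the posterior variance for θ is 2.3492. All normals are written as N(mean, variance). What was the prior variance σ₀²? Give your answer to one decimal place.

σ₀² = 9.7

For the Normal–Normal model with known σ², precisions add: τ_n = τ₀ + n/σ².
So 1/σ₀² = 1/2.3492 − 5/15.5 = 0.425677 − 0.322581 = 0.103096.
Hence σ₀² = 1/0.103096 ≈ 9.7.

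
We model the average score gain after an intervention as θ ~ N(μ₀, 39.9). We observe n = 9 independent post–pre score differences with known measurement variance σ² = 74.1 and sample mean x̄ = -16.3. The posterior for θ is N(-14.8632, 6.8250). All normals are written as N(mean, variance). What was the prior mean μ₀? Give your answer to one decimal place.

With known observation variance, the Normal–Normal posterior has precision τ_n = τ₀ + n/σ² and mean μ_n = (τ₀μ₀ + (n/σ²)x̄)/τ_n.
Here τ₀ = 1/39.9 = 0.025063 and τ_data = 9/74.1 = 0.121457, so τ_n = 0.146520.
Rearranging for μ₀: μ₀ = (μ_n·τ_n − τ_data·x̄)/τ₀ = (-14.8632·0.146520 − 0.121457·-16.3) / 0.025063 = -0.198007/0.025063 ≈ -7.9.

μ₀ = -7.9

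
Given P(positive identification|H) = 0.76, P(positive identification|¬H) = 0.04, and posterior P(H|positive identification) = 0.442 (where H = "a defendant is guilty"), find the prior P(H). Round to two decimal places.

P(H) = 0.04

Bayes' rule in odds form gives O(H|E) = O(H)·[P(E|H)/P(E|¬H)], hence O(H) = O(H|E)/LR.
Posterior odds = 0.442/(1−0.442) = 0.7921. LR = 0.76/0.04 = 19.0000.
Prior odds = 0.7921/19.0000 = 0.0417, so P(H) = 0.0417/(1+0.0417) ≈ 0.04.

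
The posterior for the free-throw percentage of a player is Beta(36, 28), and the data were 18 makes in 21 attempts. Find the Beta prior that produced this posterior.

Beta(18, 25)

Under Beta–binomial conjugacy the posterior parameters are (α+s, β+f).
Subtract the data counts: 36−18=18, 28−3=25.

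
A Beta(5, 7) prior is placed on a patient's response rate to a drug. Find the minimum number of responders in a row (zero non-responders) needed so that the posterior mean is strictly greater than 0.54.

After k responders and 0 non-responders the posterior is Beta(5+k, 7), with mean (5+k)/(5+7+k).
Set (5+k)/(12+k) > 0.54 and solve: k > (0.54·12 − 5)/(1 − 0.54) = 3.217.
The smallest integer exceeding 3.217 is 4.

k = 4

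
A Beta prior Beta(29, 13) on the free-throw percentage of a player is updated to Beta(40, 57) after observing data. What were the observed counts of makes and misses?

Beta is conjugate to the binomial likelihood: posterior = Beta(α+s, β+f).
Match parameters: s=40−29=11, f=57−13=44.

11 makes and 44 misses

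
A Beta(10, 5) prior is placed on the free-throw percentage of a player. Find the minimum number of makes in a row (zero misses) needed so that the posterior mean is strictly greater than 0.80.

k = 11

After k makes and 0 misses the posterior is Beta(10+k, 5), with mean (10+k)/(10+5+k).
Set (10+k)/(15+k) > 0.80 and solve: k > (0.80·15 − 10)/(1 − 0.80) = 10.000.
The smallest integer exceeding 10.000 is 11, and checking k=11: (21)/(26) = 0.8077 > 0.80.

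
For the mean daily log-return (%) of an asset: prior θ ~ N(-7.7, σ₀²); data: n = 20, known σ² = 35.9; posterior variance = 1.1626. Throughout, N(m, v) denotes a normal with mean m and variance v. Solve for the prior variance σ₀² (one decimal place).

Posterior precision equals prior precision plus data precision: 1/σ_n² = 1/σ₀² + n/σ².
So 1/σ₀² = 1/1.1626 − 20/35.9 = 0.860141 − 0.557103 = 0.303038.
Hence σ₀² = 1/0.303038 ≈ 3.3.

σ₀² = 3.3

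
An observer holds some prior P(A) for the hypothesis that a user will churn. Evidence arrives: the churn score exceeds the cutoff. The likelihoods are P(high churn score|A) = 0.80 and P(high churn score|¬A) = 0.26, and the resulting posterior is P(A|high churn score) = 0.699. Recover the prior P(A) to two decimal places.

Bayes' rule in odds form gives O(A|E) = O(A)·[P(E|A)/P(E|¬A)], hence O(A) = O(A|E)/LR.
Posterior odds = 0.699/(1−0.699) = 2.3223. LR = 0.80/0.26 = 3.0769.
Prior odds = 2.3223/3.0769 = 0.7548, so P(A) = 0.7548/(1+0.7548) ≈ 0.43.

P(A) = 0.43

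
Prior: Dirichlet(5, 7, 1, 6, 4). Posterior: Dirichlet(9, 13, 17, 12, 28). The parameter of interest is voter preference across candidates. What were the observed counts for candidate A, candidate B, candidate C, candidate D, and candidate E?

counts (4, 6, 16, 6, 24)

For a Dirichlet(α) prior with multinomial counts c, the posterior is Dirichlet(α + c) componentwise.
Counts are posterior − prior componentwise: 9−5=4, 13−7=6, 17−1=16, 12−6=6, 28−4=24.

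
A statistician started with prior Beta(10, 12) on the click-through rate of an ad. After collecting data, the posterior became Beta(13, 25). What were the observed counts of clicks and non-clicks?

Beta is conjugate to the binomial likelihood: posterior = Beta(a+s, b+f).
Match parameters: s=13−10=3, f=25−12=13.

3 clicks and 13 non-clicks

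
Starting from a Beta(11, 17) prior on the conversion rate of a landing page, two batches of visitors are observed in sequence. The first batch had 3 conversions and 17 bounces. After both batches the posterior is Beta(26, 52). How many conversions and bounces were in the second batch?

12 conversions and 18 bounces

Because Beta–binomial updating is additive in the counts, the combined data contributed (α_post−α_prior, β_post−β_prior) successes and failures.
Total across both batches: 26−11=15 conversions, 52−17=35 bounces.
Subtract the first batch: 15−3=12 conversions and 35−17=18 bounces.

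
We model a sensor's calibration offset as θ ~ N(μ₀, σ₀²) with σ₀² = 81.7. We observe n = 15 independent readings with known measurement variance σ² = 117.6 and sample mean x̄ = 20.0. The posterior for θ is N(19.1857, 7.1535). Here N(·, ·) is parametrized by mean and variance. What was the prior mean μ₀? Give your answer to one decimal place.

With known observation variance, the Normal–Normal posterior has precision τ_n = τ₀ + n/σ² and mean μ_n = (τ₀μ₀ + (n/σ²)x̄)/τ_n.
Here τ₀ = 1/81.7 = 0.012240 and τ_data = 15/117.6 = 0.127551, so τ_n = 0.139791.
Rearranging for μ₀: μ₀ = (μ_n·τ_n − τ_data·x̄)/τ₀ = (19.1857·0.139791 − 0.127551·20.0) / 0.012240 = 0.130968/0.012240 ≈ 10.7.

μ₀ = 10.7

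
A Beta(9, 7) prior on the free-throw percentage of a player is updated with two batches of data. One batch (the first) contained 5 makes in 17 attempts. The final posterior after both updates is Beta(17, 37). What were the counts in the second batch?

3 makes and 18 misses

Sequential conjugate updates are equivalent to a single update on the pooled data, so total successes = posterior α − prior α and total failures = posterior β − prior β.
Total across both batches: 17−9=8 makes, 37−7=30 misses.
Subtract the first batch: 8−5=3 makes and 30−12=18 misses.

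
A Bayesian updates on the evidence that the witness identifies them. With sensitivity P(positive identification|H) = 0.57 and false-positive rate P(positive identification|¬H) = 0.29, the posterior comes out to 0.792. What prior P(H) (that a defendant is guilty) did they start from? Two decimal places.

P(H) = 0.66

Bayes' rule in odds form gives O(H|E) = O(H)·[P(E|H)/P(E|¬H)], hence O(H) = O(H|E)/LR.
Posterior odds = 0.792/(1−0.792) = 3.8077. LR = 0.57/0.29 = 1.9655.
Prior odds = 3.8077/1.9655 = 1.9373, so P(H) = 1.9373/(1+1.9373) ≈ 0.66.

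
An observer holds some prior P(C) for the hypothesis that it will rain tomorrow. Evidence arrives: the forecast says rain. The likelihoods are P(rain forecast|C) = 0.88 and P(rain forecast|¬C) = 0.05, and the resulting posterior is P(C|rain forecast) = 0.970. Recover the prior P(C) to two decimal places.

P(C) = 0.65

In odds form, posterior odds = prior odds × likelihood ratio, so prior odds = posterior odds ÷ LR.
Posterior odds = 0.970/(1−0.970) = 32.3333. LR = 0.88/0.05 = 17.6000.
Prior odds = 32.3333/17.6000 = 1.8371, so P(C) = 1.8371/(1+1.8371) ≈ 0.65.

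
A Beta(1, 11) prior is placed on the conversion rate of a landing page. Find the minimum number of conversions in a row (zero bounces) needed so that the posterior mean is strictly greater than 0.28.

k = 4

After k conversions and 0 bounces the posterior is Beta(1+k, 11), with mean (1+k)/(1+11+k).
Set (1+k)/(12+k) > 0.28 and solve: k > (0.28·12 − 1)/(1 − 0.28) = 3.278.
The smallest integer exceeding 3.278 is 4, and checking k=4: (5)/(16) = 0.3125 > 0.28.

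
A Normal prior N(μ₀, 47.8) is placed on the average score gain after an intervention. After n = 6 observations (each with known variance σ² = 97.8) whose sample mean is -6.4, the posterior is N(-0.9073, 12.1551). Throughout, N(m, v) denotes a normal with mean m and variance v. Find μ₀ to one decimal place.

μ₀ = 15.2

The posterior mean is a precision-weighted average: μ_n = (τ₀μ₀ + τ_data·x̄)/(τ₀+τ_data), with τ₀=1/σ₀² and τ_data=n/σ².
Here τ₀ = 1/47.8 = 0.020921 and τ_data = 6/97.8 = 0.061350, so τ_n = 0.082271.
Rearranging for μ₀: μ₀ = (μ_n·τ_n − τ_data·x̄)/τ₀ = (-0.9073·0.082271 − 0.061350·-6.4) / 0.020921 = 0.317996/0.020921 ≈ 15.2.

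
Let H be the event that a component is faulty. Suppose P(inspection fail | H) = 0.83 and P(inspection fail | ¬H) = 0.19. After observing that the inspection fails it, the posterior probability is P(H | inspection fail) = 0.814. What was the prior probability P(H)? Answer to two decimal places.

In odds form, posterior odds = prior odds × likelihood ratio, so prior odds = posterior odds ÷ LR.
Posterior odds = 0.814/(1−0.814) = 4.3763. LR = 0.83/0.19 = 4.3684.
Prior odds = 4.3763/4.3684 = 1.0018, so P(H) = 1.0018/(1+1.0018) ≈ 0.50.

P(H) = 0.50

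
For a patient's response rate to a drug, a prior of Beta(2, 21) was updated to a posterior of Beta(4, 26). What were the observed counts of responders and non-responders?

2 responders and 5 non-responders

Under Beta–binomial conjugacy the posterior parameters are (α+s, β+f).
So s = 4 − 2 = 2 and f = 26 − 21 = 5.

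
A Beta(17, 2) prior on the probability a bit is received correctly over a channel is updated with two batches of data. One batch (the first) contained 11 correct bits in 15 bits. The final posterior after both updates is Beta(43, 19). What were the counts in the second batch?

15 correct bits and 13 errors

Sequential conjugate updates are equivalent to a single update on the pooled data, so total successes = posterior α − prior α and total failures = posterior β − prior β.
Total across both batches: 43−17=26 correct bits, 19−2=17 errors.
Subtract the first batch: 26−11=15 correct bits and 17−4=13 errors.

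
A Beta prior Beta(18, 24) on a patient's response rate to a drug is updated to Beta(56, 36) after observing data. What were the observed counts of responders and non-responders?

A Beta(α, β) prior with s successes and f failures in binomial data gives a Beta(α+s, β+f) posterior.
Match parameters: s=56−18=38, f=36−24=12.

38 responders and 12 non-responders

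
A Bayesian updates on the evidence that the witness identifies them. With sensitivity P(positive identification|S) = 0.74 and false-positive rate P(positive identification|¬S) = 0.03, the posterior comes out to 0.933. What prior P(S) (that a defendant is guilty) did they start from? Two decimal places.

P(S) = 0.36

In odds form, posterior odds = prior odds × likelihood ratio, so prior odds = posterior odds ÷ LR.
Posterior odds = 0.933/(1−0.933) = 13.9254. LR = 0.74/0.03 = 24.6667.
Prior odds = 13.9254/24.6667 = 0.5645, so P(S) = 0.5645/(1+0.5645) ≈ 0.36.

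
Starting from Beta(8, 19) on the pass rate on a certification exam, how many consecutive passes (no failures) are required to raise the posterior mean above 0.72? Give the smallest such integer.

k = 41

After k passes and 0 failures the posterior is Beta(8+k, 19), with mean (8+k)/(8+19+k).
Set (8+k)/(27+k) > 0.72 and solve: k > (0.72·27 − 8)/(1 − 0.72) = 40.857.
The smallest integer exceeding 40.857 is 41.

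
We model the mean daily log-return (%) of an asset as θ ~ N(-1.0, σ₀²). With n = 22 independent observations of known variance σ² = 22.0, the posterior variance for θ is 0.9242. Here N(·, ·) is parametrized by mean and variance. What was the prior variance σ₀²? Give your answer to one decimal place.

Posterior precision equals prior precision plus data precision: 1/σ_n² = 1/σ₀² + n/σ².
So 1/σ₀² = 1/0.9242 − 22/22.0 = 1.082017 − 1.000000 = 0.082017.
Hence σ₀² = 1/0.082017 ≈ 12.2.

σ₀² = 12.2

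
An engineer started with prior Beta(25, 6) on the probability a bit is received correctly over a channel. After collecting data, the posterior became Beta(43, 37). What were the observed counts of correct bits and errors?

18 correct bits and 31 errors

Beta is conjugate to the binomial likelihood: posterior = Beta(a+s, b+f).
So s = 43 − 25 = 18 and f = 37 − 6 = 31.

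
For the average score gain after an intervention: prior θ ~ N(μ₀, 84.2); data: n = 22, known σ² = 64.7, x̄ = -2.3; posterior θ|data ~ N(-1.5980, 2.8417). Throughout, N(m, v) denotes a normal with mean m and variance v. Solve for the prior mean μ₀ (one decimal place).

μ₀ = 18.5

The posterior mean is a precision-weighted average: μ_n = (τ₀μ₀ + τ_data·x̄)/(τ₀+τ_data), with τ₀=1/σ₀² and τ_data=n/σ².
Here τ₀ = 1/84.2 = 0.011876 and τ_data = 22/64.7 = 0.340031, so τ_n = 0.351907.
Rearranging for μ₀: μ₀ = (μ_n·τ_n − τ_data·x̄)/τ₀ = (-1.5980·0.351907 − 0.340031·-2.3) / 0.011876 = 0.219724/0.011876 ≈ 18.5.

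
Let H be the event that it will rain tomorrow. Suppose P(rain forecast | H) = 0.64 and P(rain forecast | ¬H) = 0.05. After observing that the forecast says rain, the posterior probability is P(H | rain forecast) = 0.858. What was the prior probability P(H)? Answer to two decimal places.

Bayes' rule in odds form gives O(H|E) = O(H)·[P(E|H)/P(E|¬H)], hence O(H) = O(H|E)/LR.
Posterior odds = 0.858/(1−0.858) = 6.0423. LR = 0.64/0.05 = 12.8000.
Prior odds = 6.0423/12.8000 = 0.4721, so P(H) = 0.4721/(1+0.4721) ≈ 0.32.

P(H) = 0.32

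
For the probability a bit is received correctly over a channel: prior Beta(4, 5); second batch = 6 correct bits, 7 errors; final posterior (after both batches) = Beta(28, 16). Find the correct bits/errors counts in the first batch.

18 correct bits and 4 errors

Because Beta–binomial updating is additive in the counts, the combined data contributed (α_post−α_prior, β_post−β_prior) successes and failures.
Total across both batches: 28−4=24 correct bits, 16−5=11 errors.
Subtract the second batch: 24−6=18 correct bits and 11−7=4 errors.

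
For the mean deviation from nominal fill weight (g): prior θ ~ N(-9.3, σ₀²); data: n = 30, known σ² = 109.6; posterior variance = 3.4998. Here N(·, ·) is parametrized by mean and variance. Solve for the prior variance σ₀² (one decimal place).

Posterior precision equals prior precision plus data precision: 1/σ_n² = 1/σ₀² + n/σ².
So 1/σ₀² = 1/3.4998 − 30/109.6 = 0.285731 − 0.273723 = 0.012008.
Hence σ₀² = 1/0.012008 ≈ 83.3.

σ₀² = 83.3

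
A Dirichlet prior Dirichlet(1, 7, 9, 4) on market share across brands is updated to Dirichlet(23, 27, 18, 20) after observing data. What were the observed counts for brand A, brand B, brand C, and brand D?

counts (22, 20, 9, 16)

For a Dirichlet(α) prior with multinomial counts c, the posterior is Dirichlet(α + c) componentwise.
Counts are posterior − prior componentwise: 23−1=22, 27−7=20, 18−9=9, 20−4=16.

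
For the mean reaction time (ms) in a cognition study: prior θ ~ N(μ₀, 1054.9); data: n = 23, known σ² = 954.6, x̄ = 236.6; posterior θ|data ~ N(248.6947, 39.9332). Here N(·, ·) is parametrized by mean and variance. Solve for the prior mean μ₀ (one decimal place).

The posterior mean is a precision-weighted average: μ_n = (τ₀μ₀ + τ_data·x̄)/(τ₀+τ_data), with τ₀=1/σ₀² and τ_data=n/σ².
Here τ₀ = 1/1054.9 = 0.000948 and τ_data = 23/954.6 = 0.024094, so τ_n = 0.025042.
Rearranging for μ₀: μ₀ = (μ_n·τ_n − τ_data·x̄)/τ₀ = (248.6947·0.025042 − 0.024094·236.6) / 0.000948 = 0.527172/0.000948 ≈ 556.1.

μ₀ = 556.1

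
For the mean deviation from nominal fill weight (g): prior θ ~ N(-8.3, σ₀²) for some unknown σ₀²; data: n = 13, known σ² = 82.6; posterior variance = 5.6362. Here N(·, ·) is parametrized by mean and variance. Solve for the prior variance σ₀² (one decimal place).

For the Normal–Normal model with known σ², precisions add: τ_n = τ₀ + n/σ².
So 1/σ₀² = 1/5.6362 − 13/82.6 = 0.177425 − 0.157385 = 0.020040.
Hence σ₀² = 1/0.020040 ≈ 49.9.

σ₀² = 49.9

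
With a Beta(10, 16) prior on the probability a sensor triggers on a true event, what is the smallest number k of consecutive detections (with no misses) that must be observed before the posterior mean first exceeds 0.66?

After k detections and 0 misses the posterior is Beta(10+k, 16), with mean (10+k)/(10+16+k).
Set (10+k)/(26+k) > 0.66 and solve: k > (0.66·26 − 10)/(1 − 0.66) = 21.059.
The smallest integer exceeding 21.059 is 22, and checking k=22: (32)/(48) = 0.6667 > 0.66.

k = 22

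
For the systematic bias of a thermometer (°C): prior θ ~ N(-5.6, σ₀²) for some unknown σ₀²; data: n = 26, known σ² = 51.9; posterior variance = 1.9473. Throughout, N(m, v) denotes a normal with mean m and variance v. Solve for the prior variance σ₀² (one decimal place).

Posterior precision equals prior precision plus data precision: 1/σ_n² = 1/σ₀² + n/σ².
So 1/σ₀² = 1/1.9473 − 26/51.9 = 0.513532 − 0.500963 = 0.012569.
Hence σ₀² = 1/0.012569 ≈ 79.6.

σ₀² = 79.6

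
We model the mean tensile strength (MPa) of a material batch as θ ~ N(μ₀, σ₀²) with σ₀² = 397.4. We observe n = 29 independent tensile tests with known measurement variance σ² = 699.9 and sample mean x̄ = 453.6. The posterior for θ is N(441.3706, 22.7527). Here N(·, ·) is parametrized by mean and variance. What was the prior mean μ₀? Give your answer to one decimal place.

With known observation variance, the Normal–Normal posterior has precision τ_n = τ₀ + n/σ² and mean μ_n = (τ₀μ₀ + (n/σ²)x̄)/τ_n.
Here τ₀ = 1/397.4 = 0.002516 and τ_data = 29/699.9 = 0.041434, so τ_n = 0.043950.
Rearranging for μ₀: μ₀ = (μ_n·τ_n − τ_data·x̄)/τ₀ = (441.3706·0.043950 − 0.041434·453.6) / 0.002516 = 0.603775/0.002516 ≈ 240.0.

μ₀ = 240.0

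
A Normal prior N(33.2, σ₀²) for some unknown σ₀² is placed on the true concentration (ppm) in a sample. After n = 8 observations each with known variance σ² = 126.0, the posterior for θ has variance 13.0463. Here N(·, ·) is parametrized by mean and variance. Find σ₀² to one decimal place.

Posterior precision equals prior precision plus data precision: 1/σ_n² = 1/σ₀² + n/σ².
So 1/σ₀² = 1/13.0463 − 8/126.0 = 0.076650 − 0.063492 = 0.013158.
Hence σ₀² = 1/0.013158 ≈ 76.0.

σ₀² = 76.0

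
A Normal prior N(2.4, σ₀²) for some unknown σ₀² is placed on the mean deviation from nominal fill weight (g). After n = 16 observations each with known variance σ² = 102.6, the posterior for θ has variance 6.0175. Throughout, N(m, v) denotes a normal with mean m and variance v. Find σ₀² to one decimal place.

σ₀² = 97.7

For the Normal–Normal model with known σ², precisions add: τ_n = τ₀ + n/σ².
So 1/σ₀² = 1/6.0175 − 16/102.6 = 0.166182 − 0.155945 = 0.010237.
Hence σ₀² = 1/0.010237 ≈ 97.7.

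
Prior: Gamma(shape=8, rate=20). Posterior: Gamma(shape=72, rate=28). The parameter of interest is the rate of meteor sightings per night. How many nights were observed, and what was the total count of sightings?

n = 8 nights with total 64 sightings

Gamma–Poisson conjugacy: posterior shape = α + Σxᵢ, posterior rate = β + n.
Matching: Σxᵢ = 72 − 8 = 64 and n = 28 − 20 = 8.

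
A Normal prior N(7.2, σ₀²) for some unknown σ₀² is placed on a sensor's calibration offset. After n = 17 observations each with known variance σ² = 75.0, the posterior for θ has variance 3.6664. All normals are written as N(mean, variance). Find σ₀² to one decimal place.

σ₀² = 21.7

Posterior precision equals prior precision plus data precision: 1/σ_n² = 1/σ₀² + n/σ².
So 1/σ₀² = 1/3.6664 − 17/75.0 = 0.272747 − 0.226667 = 0.046080.
Hence σ₀² = 1/0.046080 ≈ 21.7.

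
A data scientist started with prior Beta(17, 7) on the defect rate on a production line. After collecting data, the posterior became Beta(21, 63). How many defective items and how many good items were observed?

A Beta(α, β) prior with s successes and f failures in binomial data gives a Beta(α+s, β+f) posterior.
Match parameters: s=21−17=4, f=63−7=56.

4 defective items and 56 good items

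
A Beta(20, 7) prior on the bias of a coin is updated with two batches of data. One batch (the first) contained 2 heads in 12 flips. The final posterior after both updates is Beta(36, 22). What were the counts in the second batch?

Because Beta–binomial updating is additive in the counts, the combined data contributed (α_post−α_prior, β_post−β_prior) successes and failures.
Total across both batches: 36−20=16 heads, 22−7=15 tails.
Subtract the first batch: 16−2=14 heads and 15−10=5 tails.

14 heads and 5 tails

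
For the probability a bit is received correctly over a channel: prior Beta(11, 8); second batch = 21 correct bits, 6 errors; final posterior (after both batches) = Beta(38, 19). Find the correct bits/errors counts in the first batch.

Sequential conjugate updates are equivalent to a single update on the pooled data, so total successes = posterior α − prior α and total failures = posterior β − prior β.
Total across both batches: 38−11=27 correct bits, 19−8=11 errors.
Subtract the second batch: 27−21=6 correct bits and 11−6=5 errors.

6 correct bits and 5 errors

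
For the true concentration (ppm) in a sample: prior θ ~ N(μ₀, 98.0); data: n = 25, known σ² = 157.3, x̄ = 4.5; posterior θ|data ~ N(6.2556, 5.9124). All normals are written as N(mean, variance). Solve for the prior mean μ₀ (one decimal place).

The posterior mean is a precision-weighted average: μ_n = (τ₀μ₀ + τ_data·x̄)/(τ₀+τ_data), with τ₀=1/σ₀² and τ_data=n/σ².
Here τ₀ = 1/98.0 = 0.010204 and τ_data = 25/157.3 = 0.158932, so τ_n = 0.169136.
Rearranging for μ₀: μ₀ = (μ_n·τ_n − τ_data·x̄)/τ₀ = (6.2556·0.169136 − 0.158932·4.5) / 0.010204 = 0.342853/0.010204 ≈ 33.6.

μ₀ = 33.6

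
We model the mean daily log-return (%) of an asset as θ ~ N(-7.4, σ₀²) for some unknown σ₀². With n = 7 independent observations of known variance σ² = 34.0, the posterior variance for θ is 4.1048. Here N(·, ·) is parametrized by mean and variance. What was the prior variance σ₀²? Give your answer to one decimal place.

σ₀² = 26.5

Posterior precision equals prior precision plus data precision: 1/σ_n² = 1/σ₀² + n/σ².
So 1/σ₀² = 1/4.1048 − 7/34.0 = 0.243617 − 0.205882 = 0.037735.
Hence σ₀² = 1/0.037735 ≈ 26.5.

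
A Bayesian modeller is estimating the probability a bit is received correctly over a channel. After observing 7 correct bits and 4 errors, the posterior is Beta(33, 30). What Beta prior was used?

Beta is conjugate to the binomial likelihood: posterior = Beta(a+s, b+f).
So a = 33 − 7 = 26 and b = 30 − 4 = 26.

Beta(26, 26)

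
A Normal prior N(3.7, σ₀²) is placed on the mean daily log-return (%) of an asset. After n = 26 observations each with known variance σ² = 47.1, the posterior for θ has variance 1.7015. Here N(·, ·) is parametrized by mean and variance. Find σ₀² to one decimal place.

σ₀² = 28.0

Posterior precision equals prior precision plus data precision: 1/σ_n² = 1/σ₀² + n/σ².
So 1/σ₀² = 1/1.7015 − 26/47.1 = 0.587717 − 0.552017 = 0.035700.
Hence σ₀² = 1/0.035700 ≈ 28.0.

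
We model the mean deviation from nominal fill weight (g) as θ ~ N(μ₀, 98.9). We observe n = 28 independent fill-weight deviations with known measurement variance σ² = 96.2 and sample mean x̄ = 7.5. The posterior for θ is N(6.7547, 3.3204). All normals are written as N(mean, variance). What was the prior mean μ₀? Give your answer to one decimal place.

μ₀ = -14.7

The posterior mean is a precision-weighted average: μ_n = (τ₀μ₀ + τ_data·x̄)/(τ₀+τ_data), with τ₀=1/σ₀² and τ_data=n/σ².
Here τ₀ = 1/98.9 = 0.010111 and τ_data = 28/96.2 = 0.291060, so τ_n = 0.301171.
Rearranging for μ₀: μ₀ = (μ_n·τ_n − τ_data·x̄)/τ₀ = (6.7547·0.301171 − 0.291060·7.5) / 0.010111 = -0.148630/0.010111 ≈ -14.7.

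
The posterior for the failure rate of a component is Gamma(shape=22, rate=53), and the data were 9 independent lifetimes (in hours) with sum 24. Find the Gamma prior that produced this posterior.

Gamma(shape=13, rate=29)

Gamma–exponential conjugacy: posterior shape = α + n, posterior rate = β + Σtᵢ.
So α = 22 − 9 = 13 and β = 53 − 24 = 29.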